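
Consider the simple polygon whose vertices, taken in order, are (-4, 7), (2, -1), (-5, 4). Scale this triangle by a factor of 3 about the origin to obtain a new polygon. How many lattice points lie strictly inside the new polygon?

The shoelace formula gives twice the area as |((-4)·(-1) − 2·7) + (2·4 − (-5)·(-1)) + ((-5)·7 − (-4)·4)| = 26, so the area is 13.
The number of boundary lattice points is Σ gcd(|Δx|,|Δy|) = gcd(6,8) + gcd(7,5) + gcd(1,3) = 2+1+1 = 4.
Scaling by 3 multiplies the area by 3² = 9 (so the new area is 117) and multiplies the boundary lattice-point count by 3, giving 12.
By Pick's theorem, the interior count of the dilated polygon is 117 − 12/2 + 1 = 112.

112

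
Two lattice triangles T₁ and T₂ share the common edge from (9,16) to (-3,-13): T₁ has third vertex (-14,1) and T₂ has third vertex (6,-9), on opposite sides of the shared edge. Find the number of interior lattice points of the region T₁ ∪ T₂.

The union is the simple quadrilateral with vertices (9,16), (-14,1), (-3,-13), (6,-9) in order.
By the shoelace formula, twice the signed area is |[9·1 − (-14)·16] + [(-14)·(-13) − (-3)·1] + [(-3)·(-9) − 6·(-13)] + [6·16 − 9·(-9)]| = 700, so the area is 350.
Summing gcd(|Δx|,|Δy|) over the edges gives the boundary count: gcd(23,15) + gcd(11,14) + gcd(9,4) + gcd(3,25) = 1+1+1+1 = 4.
By Pick's theorem I = A − B/2 + 1 = 350 − 4/2 + 1 = 349.

349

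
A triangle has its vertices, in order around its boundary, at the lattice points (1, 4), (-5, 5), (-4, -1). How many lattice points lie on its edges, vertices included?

Along each edge there are gcd(|Δx|,|Δy|)+1 lattice points, so counting each shared vertex once the boundary has gcd(6,1) + gcd(1,6) + gcd(5,5) = 1+1+5 = 7.

7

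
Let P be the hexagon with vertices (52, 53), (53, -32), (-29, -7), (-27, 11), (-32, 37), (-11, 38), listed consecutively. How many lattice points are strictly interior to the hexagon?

By the shoelace formula, twice the signed area is |(52·(-32) − 53·53) + (53·(-7) − (-29)·(-32)) + ((-29)·11 − (-27)·(-7)) + ((-27)·37 − (-32)·11) + ((-32)·38 − (-11)·37) + ((-11)·53 − 52·38)| = 10295, so the area is 5147.5.
Along each edge there are gcd(|Δx|,|Δy|)+1 lattice points, so counting each shared vertex once the boundary has gcd(1,85) + gcd(82,25) + gcd(2,18) + gcd(5,26) + gcd(21,1) + gcd(63,15) = 1+1+2+1+1+3 = 9.
Pick's theorem gives I = A − B/2 + 1 = 5147.5 − 9/2 + 1 = 5144.

5144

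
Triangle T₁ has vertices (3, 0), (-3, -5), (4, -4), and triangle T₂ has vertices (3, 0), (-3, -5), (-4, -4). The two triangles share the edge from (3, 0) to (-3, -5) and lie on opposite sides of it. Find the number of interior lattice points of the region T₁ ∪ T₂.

19

The union is the simple quadrilateral with vertices (3, 0), (4, -4), (-3, -5), (-4, -4) in order.
By the shoelace formula, twice the signed area is |(3·(-4) − 4·0) + (4·(-5) − (-3)·(-4)) + ((-3)·(-4) − (-4)·(-5)) + ((-4)·0 − 3·(-4))| = 40, so the area is 20.
The number of boundary lattice points is Σ gcd(|Δx|,|Δy|) = gcd(1,4) + gcd(7,1) + gcd(1,1) + gcd(7,4) = 1+1+1+1 = 4.
By Pick's theorem I = A − B/2 + 1 = 20 − 4/2 + 1 = 19.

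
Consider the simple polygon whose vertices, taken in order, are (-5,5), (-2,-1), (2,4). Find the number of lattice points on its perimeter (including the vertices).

Along each edge there are gcd(|Δx|,|Δy|)+1 lattice points, so counting each shared vertex once the boundary has gcd(3,6) + gcd(4,5) + gcd(7,1) = 3+1+1 = 5.

5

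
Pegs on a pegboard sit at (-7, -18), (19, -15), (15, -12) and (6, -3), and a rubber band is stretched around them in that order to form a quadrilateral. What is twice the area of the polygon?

By the shoelace formula, twice the signed area is |((-7)·(-15) − 19·(-18)) + (19·(-12) − 15·(-15)) + (15·(-3) − 6·(-12)) + (6·(-18) − (-7)·(-3))| = 342, so the area is 171.

342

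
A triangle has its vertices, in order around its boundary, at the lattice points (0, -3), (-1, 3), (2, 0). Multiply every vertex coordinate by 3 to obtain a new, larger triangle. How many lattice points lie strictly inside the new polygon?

The shoelace formula gives twice the area as |[0·3 − (-1)·(-3)] + [(-1)·0 − 2·3] + [2·(-3) − 0·0]| = 15, so the area is 7.5.
The number of boundary lattice points is Σ gcd(|Δx|,|Δy|) = gcd(1,6) + gcd(3,3) + gcd(2,3) = 1+3+1 = 5.
Scaling by 3 multiplies the area by 3² = 9 (so the new area is 135/2) and multiplies the boundary lattice-point count by 3, giving 15.
By Pick's theorem, the interior count of the dilated polygon is 135/2 − 15/2 + 1 = 61.

61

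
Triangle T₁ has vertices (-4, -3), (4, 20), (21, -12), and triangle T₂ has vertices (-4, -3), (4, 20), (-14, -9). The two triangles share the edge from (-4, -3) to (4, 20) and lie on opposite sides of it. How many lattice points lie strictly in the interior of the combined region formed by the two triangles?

413

The union is the simple quadrilateral with vertices (-4, -3), (21, -12), (4, 20), (-14, -9) in order.
Using the shoelace formula, 2A = |[(-4)·(-12) − 21·(-3)] + [21·20 − 4·(-12)] + [4·(-9) − (-14)·20] + [(-14)·(-3) − (-4)·(-9)]| = 829, so the area is 414.5.
Along each edge there are gcd(|Δx|,|Δy|)+1 lattice points, so counting each shared vertex once the boundary has gcd(25,9) + gcd(17,32) + gcd(18,29) + gcd(10,6) = 1+1+1+2 = 5.
By Pick's theorem I = A − B/2 + 1 = 414.5 − 5/2 + 1 = 413.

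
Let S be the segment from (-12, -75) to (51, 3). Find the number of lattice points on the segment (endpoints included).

The number of lattice points on a segment between lattice points is gcd(|Δx|,|Δy|) + 1 = gcd(63,78) + 1 = 3 + 1 = 4.

4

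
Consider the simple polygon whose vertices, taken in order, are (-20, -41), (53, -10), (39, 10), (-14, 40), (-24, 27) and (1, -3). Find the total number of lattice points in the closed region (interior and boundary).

Using the shoelace formula, 2A = |[(-20)·(-10) − 53·(-41)] + [53·10 − 39·(-10)] + [39·40 − (-14)·10] + [(-14)·27 − (-24)·40] + [(-24)·(-3) − 1·27] + [1·(-41) − (-20)·(-3)]| = 5519, so the area is 2759.5.
The number of boundary lattice points is Σ gcd(|Δx|,|Δy|) = gcd(73,31) + gcd(14,20) + gcd(53,30) + gcd(10,13) + gcd(25,30) + gcd(21,38) = 1+2+1+1+5+1 = 11.
Pick's theorem gives I = A − B/2 + 1 = 2759.5 − 11/2 + 1 = 2755, so the closed region contains I + B = 2755 + 11 = 2766 lattice points.

2766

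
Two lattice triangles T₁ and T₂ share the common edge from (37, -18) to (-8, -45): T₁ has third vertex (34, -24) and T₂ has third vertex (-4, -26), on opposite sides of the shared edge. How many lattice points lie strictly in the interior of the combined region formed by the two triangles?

456

The union is the simple quadrilateral with vertices (37, -18), (34, -24), (-8, -45), (-4, -26) in order.
The shoelace formula gives twice the area as |[37·(-24) − 34·(-18)] + [34·(-45) − (-8)·(-24)] + [(-8)·(-26) − (-4)·(-45)] + [(-4)·(-18) − 37·(-26)]| = 936, so the area is 468.
Summing gcd(|Δx|,|Δy|) over the edges gives the boundary count: gcd(3,6) + gcd(42,21) + gcd(4,19) + gcd(41,8) = 3+21+1+1 = 26.
By Pick's theorem I = A − B/2 + 1 = 468 − 26/2 + 1 = 456.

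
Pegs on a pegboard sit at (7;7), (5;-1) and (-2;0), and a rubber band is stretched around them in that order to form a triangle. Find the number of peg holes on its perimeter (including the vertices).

The number of boundary lattice points is Σ gcd(|Δx|,|Δy|) = gcd(2,8) + gcd(7,1) + gcd(9,7) = 2+1+1 = 4.

4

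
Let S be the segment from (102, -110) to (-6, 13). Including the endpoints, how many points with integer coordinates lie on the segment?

The number of lattice points on a segment between lattice points is gcd(|Δx|,|Δy|) + 1 = gcd(108,123) + 1 = 3 + 1 = 4.

4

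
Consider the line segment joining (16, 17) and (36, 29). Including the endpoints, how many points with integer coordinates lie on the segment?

The number of lattice points on a segment between lattice points is gcd(|Δx|,|Δy|) + 1 = gcd(20,12) + 1 = 4 + 1 = 5.

5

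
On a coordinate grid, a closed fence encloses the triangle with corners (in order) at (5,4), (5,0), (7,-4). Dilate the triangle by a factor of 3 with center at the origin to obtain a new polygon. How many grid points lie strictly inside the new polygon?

25

Using the shoelace formula, 2A = |(5·0 − 5·4) + (5·(-4) − 7·0) + (7·4 − 5·(-4))| = 8, so the area is 4.
Along each edge there are gcd(|Δx|,|Δy|)+1 lattice points, so counting each shared vertex once the boundary has gcd(0,4) + gcd(2,4) + gcd(2,8) = 4+2+2 = 8.
Scaling by 3 multiplies the area by 3² = 9 (so the new area is 36) and multiplies the boundary lattice-point count by 3, giving 24.
By Pick's theorem, the interior count of the dilated polygon is 36 − 24/2 + 1 = 25.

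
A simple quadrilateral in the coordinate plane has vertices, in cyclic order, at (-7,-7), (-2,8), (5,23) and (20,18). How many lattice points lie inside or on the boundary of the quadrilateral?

By the shoelace formula, twice the signed area is |((-7)·8 − (-2)·(-7)) + ((-2)·23 − 5·8) + (5·18 − 20·23) + (20·(-7) − (-7)·18)| = 540, so the area is 270.
Along each edge there are gcd(|Δx|,|Δy|)+1 lattice points, so counting each shared vertex once the boundary has gcd(5,15) + gcd(7,15) + gcd(15,5) + gcd(27,25) = 5+1+5+1 = 12.
Pick's theorem gives I = A − B/2 + 1 = 270 − 12/2 + 1 = 265, so the closed region contains I + B = 265 + 12 = 277 lattice points.

277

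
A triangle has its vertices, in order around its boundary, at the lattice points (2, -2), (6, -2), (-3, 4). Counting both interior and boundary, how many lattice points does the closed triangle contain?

17

Using the shoelace formula, 2A = |[2·(-2) − 6·(-2)] + [6·4 − (-3)·(-2)] + [(-3)·(-2) − 2·4]| = 24, so the area is 12.
Along each edge there are gcd(|Δx|,|Δy|)+1 lattice points, so counting each shared vertex once the boundary has gcd(4,0) + gcd(9,6) + gcd(5,6) = 4+3+1 = 8.
Pick's theorem gives I = A − B/2 + 1 = 12 − 8/2 + 1 = 9, so the closed region contains I + B = 9 + 8 = 17 lattice points.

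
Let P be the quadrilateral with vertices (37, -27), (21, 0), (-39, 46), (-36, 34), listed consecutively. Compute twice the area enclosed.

By the shoelace formula, twice the signed area is |(37·0 − 21·(-27)) + (21·46 − (-39)·0) + ((-39)·34 − (-36)·46) + ((-36)·(-27) − 37·34)| = 1577, so the area is 1577/2.

1577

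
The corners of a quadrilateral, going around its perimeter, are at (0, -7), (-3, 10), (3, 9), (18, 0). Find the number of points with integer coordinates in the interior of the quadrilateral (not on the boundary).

181

Using the shoelace formula, 2A = |(0·10 − (-3)·(-7)) + ((-3)·9 − 3·10) + (3·0 − 18·9) + (18·(-7) − 0·0)| = 366, so the area is 183.
The number of boundary lattice points is Σ gcd(|Δx|,|Δy|) = gcd(3,17) + gcd(6,1) + gcd(15,9) + gcd(18,7) = 1+1+3+1 = 6.
By Pick's theorem A = I + B/2 − 1, so I = 183 − 6/2 + 1 = 181.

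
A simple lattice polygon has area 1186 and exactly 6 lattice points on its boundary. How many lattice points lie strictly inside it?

1184

From Pick's theorem, I = A − B/2 + 1 = 1186 − 6/2 + 1 = 1184.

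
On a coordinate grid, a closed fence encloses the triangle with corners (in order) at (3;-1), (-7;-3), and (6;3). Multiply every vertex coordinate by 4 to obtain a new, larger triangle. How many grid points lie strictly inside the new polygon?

By the shoelace formula, twice the signed area is |[3·(-3) − (-7)·(-1)] + [(-7)·3 − 6·(-3)] + [6·(-1) − 3·3]| = 34, so the area is 17.
Along each edge there are gcd(|Δx|,|Δy|)+1 lattice points, so counting each shared vertex once the boundary has gcd(10,2) + gcd(13,6) + gcd(3,4) = 2+1+1 = 4.
Scaling by 4 multiplies the area by 4² = 16 (so the new area is 272) and multiplies the boundary lattice-point count by 4, giving 16.
By Pick's theorem, the interior count of the dilated polygon is 272 − 16/2 + 1 = 265.

265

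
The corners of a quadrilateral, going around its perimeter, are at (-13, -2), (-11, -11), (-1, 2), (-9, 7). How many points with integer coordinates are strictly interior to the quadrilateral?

The shoelace formula gives twice the area as |((-13)·(-11) − (-11)·(-2)) + ((-11)·2 − (-1)·(-11)) + ((-1)·7 − (-9)·2) + ((-9)·(-2) − (-13)·7)| = 208, so the area is 104.
Along each edge there are gcd(|Δx|,|Δy|)+1 lattice points, so counting each shared vertex once the boundary has gcd(2,9) + gcd(10,13) + gcd(8,5) + gcd(4,9) = 1+1+1+1 = 4.
By Pick's theorem A = I + B/2 − 1, so I = 104 − 4/2 + 1 = 103.

103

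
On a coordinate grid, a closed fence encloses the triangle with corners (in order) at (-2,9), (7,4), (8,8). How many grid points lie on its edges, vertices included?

Along each edge there are gcd(|Δx|,|Δy|)+1 lattice points, so counting each shared vertex once the boundary has gcd(9,5) + gcd(1,4) + gcd(10,1) = 1+1+1 = 3.

3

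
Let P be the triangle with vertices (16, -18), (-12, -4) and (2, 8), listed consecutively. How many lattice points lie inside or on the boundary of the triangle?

276

The shoelace formula gives twice the area as |(16·(-4) − (-12)·(-18)) + ((-12)·8 − 2·(-4)) + (2·(-18) − 16·8)| = 532, so the area is 266.
Along each edge there are gcd(|Δx|,|Δy|)+1 lattice points, so counting each shared vertex once the boundary has gcd(28,14) + gcd(14,12) + gcd(14,26) = 14+2+2 = 18.
Pick's theorem gives I = A − B/2 + 1 = 266 − 18/2 + 1 = 258, so the closed region contains I + B = 258 + 18 = 276 lattice points.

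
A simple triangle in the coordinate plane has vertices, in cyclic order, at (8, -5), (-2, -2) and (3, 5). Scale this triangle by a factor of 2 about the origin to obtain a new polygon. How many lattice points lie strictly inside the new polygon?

The shoelace formula gives twice the area as |(8·(-2) − (-2)·(-5)) + ((-2)·5 − 3·(-2)) + (3·(-5) − 8·5)| = 85, so the area is 42.5.
Summing gcd(|Δx|,|Δy|) over the edges gives the boundary count: gcd(10,3) + gcd(5,7) + gcd(5,10) = 1+1+5 = 7.
Scaling by 2 multiplies the area by 2² = 4 (so the new area is 170) and multiplies the boundary lattice-point count by 2, giving 14.
By Pick's theorem, the interior count of the dilated polygon is 170 − 14/2 + 1 = 164.

164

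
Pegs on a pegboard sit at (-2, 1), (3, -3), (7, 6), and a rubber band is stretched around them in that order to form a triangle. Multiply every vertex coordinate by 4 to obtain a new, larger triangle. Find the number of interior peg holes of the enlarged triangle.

483

Using the shoelace formula, 2A = |[(-2)·(-3) − 3·1] + [3·6 − 7·(-3)] + [7·1 − (-2)·6]| = 61, so the area is 61/2.
Summing gcd(|Δx|,|Δy|) over the edges gives the boundary count: gcd(5,4) + gcd(4,9) + gcd(9,5) = 1+1+1 = 3.
Scaling by 4 multiplies the area by 4² = 16 (so the new area is 488) and multiplies the boundary lattice-point count by 4, giving 12.
By Pick's theorem, the interior count of the dilated polygon is 488 − 12/2 + 1 = 483.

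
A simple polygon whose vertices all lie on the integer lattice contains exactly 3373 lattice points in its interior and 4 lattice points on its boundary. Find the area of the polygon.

3374

By Pick's theorem, A = I + B/2 − 1 = 3373 + 4/2 − 1 = 3374.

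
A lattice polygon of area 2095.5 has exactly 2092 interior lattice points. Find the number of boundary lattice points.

Pick's theorem gives A = I + B/2 − 1, so B = 2(A − I + 1) = 2(2095.5 − 2092 + 1) = 9.

9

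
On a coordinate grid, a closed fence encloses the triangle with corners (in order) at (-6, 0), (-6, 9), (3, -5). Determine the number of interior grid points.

The shoelace formula gives twice the area as |((-6)·9 − (-6)·0) + ((-6)·(-5) − 3·9) + (3·0 − (-6)·(-5))| = 81, so the area is 40.5.
Summing gcd(|Δx|,|Δy|) over the edges gives the boundary count: gcd(0,9) + gcd(9,14) + gcd(9,5) = 9+1+1 = 11.
Pick's theorem gives I = A − B/2 + 1 = 40.5 − 11/2 + 1 = 36.

36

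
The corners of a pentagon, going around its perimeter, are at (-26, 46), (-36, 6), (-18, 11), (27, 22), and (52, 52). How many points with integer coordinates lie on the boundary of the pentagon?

The number of boundary lattice points is Σ gcd(|Δx|,|Δy|) = gcd(10,40) + gcd(18,5) + gcd(45,11) + gcd(25,30) + gcd(78,6) = 10+1+1+5+6 = 23.

23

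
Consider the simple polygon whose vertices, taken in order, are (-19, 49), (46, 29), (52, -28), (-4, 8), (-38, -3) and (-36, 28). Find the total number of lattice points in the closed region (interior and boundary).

3701

By the shoelace formula, twice the signed area is |((-19)·29 − 46·49) + (46·(-28) − 52·29) + (52·8 − (-4)·(-28)) + ((-4)·(-3) − (-38)·8) + ((-38)·28 − (-36)·(-3)) + ((-36)·49 − (-19)·28)| = 7385, so the area is 7385/2.
Along each edge there are gcd(|Δx|,|Δy|)+1 lattice points, so counting each shared vertex once the boundary has gcd(65,20) + gcd(6,57) + gcd(56,36) + gcd(34,11) + gcd(2,31) + gcd(17,21) = 5+3+4+1+1+1 = 15.
Pick's theorem gives I = A − B/2 + 1 = 7385/2 − 15/2 + 1 = 3686, so the closed region contains I + B = 3686 + 15 = 3701 lattice points.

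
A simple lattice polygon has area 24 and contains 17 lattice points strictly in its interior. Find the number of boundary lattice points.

16

Pick's theorem gives A = I + B/2 − 1, so B = 2(A − I + 1) = 2(24 − 17 + 1) = 16.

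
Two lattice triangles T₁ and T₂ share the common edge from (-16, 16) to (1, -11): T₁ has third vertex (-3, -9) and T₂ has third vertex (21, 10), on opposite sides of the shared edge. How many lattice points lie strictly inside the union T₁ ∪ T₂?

The union is the simple quadrilateral with vertices (-16, 16), (-3, -9), (1, -11), (21, 10) in order.
Using the shoelace formula, 2A = |((-16)·(-9) − (-3)·16) + ((-3)·(-11) − 1·(-9)) + (1·10 − 21·(-11)) + (21·16 − (-16)·10)| = 971, so the area is 971/2.
Summing gcd(|Δx|,|Δy|) over the edges gives the boundary count: gcd(13,25) + gcd(4,2) + gcd(20,21) + gcd(37,6) = 1+2+1+1 = 5.
By Pick's theorem I = A − B/2 + 1 = 971/2 − 5/2 + 1 = 484.

484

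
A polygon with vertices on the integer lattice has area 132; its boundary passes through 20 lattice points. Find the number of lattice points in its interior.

Pick's theorem A = I + B/2 − 1 rearranges to I = A − B/2 + 1 = 132 − 20/2 + 1 = 123.

123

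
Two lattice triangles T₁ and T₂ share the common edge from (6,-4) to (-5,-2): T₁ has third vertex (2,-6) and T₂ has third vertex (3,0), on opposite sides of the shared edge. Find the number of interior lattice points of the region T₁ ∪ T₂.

The union is the simple quadrilateral with vertices (6,-4), (2,-6), (-5,-2), (3,0) in order.
The shoelace formula gives twice the area as |(6·(-6) − 2·(-4)) + (2·(-2) − (-5)·(-6)) + ((-5)·0 − 3·(-2)) + (3·(-4) − 6·0)| = 68, so the area is 34.
The number of boundary lattice points is Σ gcd(|Δx|,|Δy|) = gcd(4,2) + gcd(7,4) + gcd(8,2) + gcd(3,4) = 2+1+2+1 = 6.
By Pick's theorem I = A − B/2 + 1 = 34 − 6/2 + 1 = 32.

32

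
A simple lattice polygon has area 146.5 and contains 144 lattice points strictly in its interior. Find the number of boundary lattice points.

7

Pick's theorem gives A = I + B/2 − 1, so B = 2(A − I + 1) = 2(146.5 − 144 + 1) = 7.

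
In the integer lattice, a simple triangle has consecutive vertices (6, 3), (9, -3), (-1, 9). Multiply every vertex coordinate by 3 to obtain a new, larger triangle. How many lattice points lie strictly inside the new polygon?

100

The shoelace formula gives twice the area as |[6·(-3) − 9·3] + [9·9 − (-1)·(-3)] + [(-1)·3 − 6·9]| = 24, so the area is 12.
Along each edge there are gcd(|Δx|,|Δy|)+1 lattice points, so counting each shared vertex once the boundary has gcd(3,6) + gcd(10,12) + gcd(7,6) = 3+2+1 = 6.
Scaling by 3 multiplies the area by 3² = 9 (so the new area is 108) and multiplies the boundary lattice-point count by 3, giving 18.
By Pick's theorem, the interior count of the dilated polygon is 108 − 18/2 + 1 = 100.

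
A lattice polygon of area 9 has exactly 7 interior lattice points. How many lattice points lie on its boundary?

6

Pick's theorem gives A = I + B/2 − 1, so B = 2(A − I + 1) = 2(9 − 7 + 1) = 6.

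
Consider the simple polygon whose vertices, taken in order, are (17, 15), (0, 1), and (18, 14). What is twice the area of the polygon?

31

The shoelace formula gives twice the area as |[17·1 − 0·15] + [0·14 − 18·1] + [18·15 − 17·14]| = 31, so the area is 31/2.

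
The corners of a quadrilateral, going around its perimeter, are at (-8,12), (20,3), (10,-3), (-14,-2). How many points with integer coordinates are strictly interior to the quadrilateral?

Using the shoelace formula, 2A = |[(-8)·3 − 20·12] + [20·(-3) − 10·3] + [10·(-2) − (-14)·(-3)] + [(-14)·12 − (-8)·(-2)]| = 600, so the area is 300.
The number of boundary lattice points is Σ gcd(|Δx|,|Δy|) = gcd(28,9) + gcd(10,6) + gcd(24,1) + gcd(6,14) = 1+2+1+2 = 6.
Pick's theorem gives I = A − B/2 + 1 = 300 − 6/2 + 1 = 298.

298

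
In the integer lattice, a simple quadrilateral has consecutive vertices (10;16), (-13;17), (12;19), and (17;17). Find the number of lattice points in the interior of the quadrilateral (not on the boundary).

44

Using the shoelace formula, 2A = |(10·17 − (-13)·16) + ((-13)·19 − 12·17) + (12·17 − 17·19) + (17·16 − 10·17)| = 90, so the area is 45.
Along each edge there are gcd(|Δx|,|Δy|)+1 lattice points, so counting each shared vertex once the boundary has gcd(23,1) + gcd(25,2) + gcd(5,2) + gcd(7,1) = 1+1+1+1 = 4.
Pick's theorem gives I = A − B/2 + 1 = 45 − 4/2 + 1 = 44.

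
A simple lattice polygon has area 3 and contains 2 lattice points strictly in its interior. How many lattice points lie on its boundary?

4

Pick's theorem gives A = I + B/2 − 1, so B = 2(A − I + 1) = 2(3 − 2 + 1) = 4.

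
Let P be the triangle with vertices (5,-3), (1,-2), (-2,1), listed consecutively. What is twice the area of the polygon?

By the shoelace formula, twice the signed area is |[5·(-2) − 1·(-3)] + [1·1 − (-2)·(-2)] + [(-2)·(-3) − 5·1]| = 9, so the area is 9/2.

9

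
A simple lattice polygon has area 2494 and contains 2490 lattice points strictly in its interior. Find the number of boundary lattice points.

Pick's theorem gives A = I + B/2 − 1, so B = 2(A − I + 1) = 2(2494 − 2490 + 1) = 10.

10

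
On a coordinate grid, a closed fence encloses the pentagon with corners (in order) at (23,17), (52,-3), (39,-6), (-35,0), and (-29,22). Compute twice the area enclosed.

3127

By the shoelace formula, twice the signed area is |(23·(-3) − 52·17) + (52·(-6) − 39·(-3)) + (39·0 − (-35)·(-6)) + ((-35)·22 − (-29)·0) + ((-29)·17 − 23·22)| = 3127, so the area is 3127/2.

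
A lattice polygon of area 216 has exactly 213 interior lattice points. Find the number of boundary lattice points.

8

Pick's theorem gives A = I + B/2 − 1, so B = 2(A − I + 1) = 2(216 − 213 + 1) = 8.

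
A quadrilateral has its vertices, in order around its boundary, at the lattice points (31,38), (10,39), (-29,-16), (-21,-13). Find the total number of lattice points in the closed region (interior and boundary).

By the shoelace formula, twice the signed area is |[31·39 − 10·38] + [10·(-16) − (-29)·39] + [(-29)·(-13) − (-21)·(-16)] + [(-21)·38 − 31·(-13)]| = 1446, so the area is 723.
The number of boundary lattice points is Σ gcd(|Δx|,|Δy|) = gcd(21,1) + gcd(39,55) + gcd(8,3) + gcd(52,51) = 1+1+1+1 = 4.
Pick's theorem gives I = A − B/2 + 1 = 723 − 4/2 + 1 = 722, so the closed region contains I + B = 722 + 4 = 726 lattice points.

726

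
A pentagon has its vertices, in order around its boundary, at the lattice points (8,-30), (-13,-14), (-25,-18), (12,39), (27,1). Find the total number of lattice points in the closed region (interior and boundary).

By the shoelace formula, twice the signed area is |(8·(-14) − (-13)·(-30)) + ((-13)·(-18) − (-25)·(-14)) + ((-25)·39 − 12·(-18)) + (12·1 − 27·39) + (27·(-30) − 8·1)| = 3236, so the area is 1618.
Along each edge there are gcd(|Δx|,|Δy|)+1 lattice points, so counting each shared vertex once the boundary has gcd(21,16) + gcd(12,4) + gcd(37,57) + gcd(15,38) + gcd(19,31) = 1+4+1+1+1 = 8.
Pick's theorem gives I = A − B/2 + 1 = 1618 − 8/2 + 1 = 1615, so the closed region contains I + B = 1615 + 8 = 1623 lattice points.

1623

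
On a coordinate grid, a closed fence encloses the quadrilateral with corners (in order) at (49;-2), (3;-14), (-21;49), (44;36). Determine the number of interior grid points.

Using the shoelace formula, 2A = |(49·(-14) − 3·(-2)) + (3·49 − (-21)·(-14)) + ((-21)·36 − 44·49) + (44·(-2) − 49·36)| = 5591, so the area is 5591/2.
The number of boundary lattice points is Σ gcd(|Δx|,|Δy|) = gcd(46,12) + gcd(24,63) + gcd(65,13) + gcd(5,38) = 2+3+13+1 = 19.
Pick's theorem gives I = A − B/2 + 1 = 5591/2 − 19/2 + 1 = 2787.

2787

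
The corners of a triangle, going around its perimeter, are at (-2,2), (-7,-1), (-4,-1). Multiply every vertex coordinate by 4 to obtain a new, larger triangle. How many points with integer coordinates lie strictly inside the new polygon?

63

By the shoelace formula, twice the signed area is |[(-2)·(-1) − (-7)·2] + [(-7)·(-1) − (-4)·(-1)] + [(-4)·2 − (-2)·(-1)]| = 9, so the area is 4.5.
Along each edge there are gcd(|Δx|,|Δy|)+1 lattice points, so counting each shared vertex once the boundary has gcd(5,3) + gcd(3,0) + gcd(2,3) = 1+3+1 = 5.
Scaling by 4 multiplies the area by 4² = 16 (so the new area is 72) and multiplies the boundary lattice-point count by 4, giving 20.
By Pick's theorem, the interior count of the dilated polygon is 72 − 20/2 + 1 = 63.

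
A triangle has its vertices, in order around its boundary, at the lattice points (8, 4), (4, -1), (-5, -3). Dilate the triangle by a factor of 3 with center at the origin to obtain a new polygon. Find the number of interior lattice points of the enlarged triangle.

The shoelace formula gives twice the area as |(8·(-1) − 4·4) + (4·(-3) − (-5)·(-1)) + ((-5)·4 − 8·(-3))| = 37, so the area is 37/2.
Along each edge there are gcd(|Δx|,|Δy|)+1 lattice points, so counting each shared vertex once the boundary has gcd(4,5) + gcd(9,2) + gcd(13,7) = 1+1+1 = 3.
Scaling by 3 multiplies the area by 3² = 9 (so the new area is 166.5) and multiplies the boundary lattice-point count by 3, giving 9.
By Pick's theorem, the interior count of the dilated polygon is 166.5 − 9/2 + 1 = 163.

163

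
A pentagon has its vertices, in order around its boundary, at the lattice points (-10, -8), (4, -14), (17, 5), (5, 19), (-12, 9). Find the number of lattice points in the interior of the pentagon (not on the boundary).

591

The shoelace formula gives twice the area as |[(-10)·(-14) − 4·(-8)] + [4·5 − 17·(-14)] + [17·19 − 5·5] + [5·9 − (-12)·19] + [(-12)·(-8) − (-10)·9]| = 1187, so the area is 593.5.
Along each edge there are gcd(|Δx|,|Δy|)+1 lattice points, so counting each shared vertex once the boundary has gcd(14,6) + gcd(13,19) + gcd(12,14) + gcd(17,10) + gcd(2,17) = 2+1+2+1+1 = 7.
Pick's theorem gives I = A − B/2 + 1 = 593.5 − 7/2 + 1 = 591.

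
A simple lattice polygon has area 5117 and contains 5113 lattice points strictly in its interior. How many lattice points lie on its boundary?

Pick's theorem gives A = I + B/2 − 1, so B = 2(A − I + 1) = 2(5117 − 5113 + 1) = 10.

10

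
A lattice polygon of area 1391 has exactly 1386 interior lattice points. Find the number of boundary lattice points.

12

Pick's theorem gives A = I + B/2 − 1, so B = 2(A − I + 1) = 2(1391 − 1386 + 1) = 12.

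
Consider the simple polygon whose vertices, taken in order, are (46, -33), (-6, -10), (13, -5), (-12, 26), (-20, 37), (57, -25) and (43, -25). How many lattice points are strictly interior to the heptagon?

The shoelace formula gives twice the area as |(46·(-10) − (-6)·(-33)) + ((-6)·(-5) − 13·(-10)) + (13·26 − (-12)·(-5)) + ((-12)·37 − (-20)·26) + ((-20)·(-25) − 57·37) + (57·(-25) − 43·(-25)) + (43·(-33) − 46·(-25))| = 2372, so the area is 1186.
The number of boundary lattice points is Σ gcd(|Δx|,|Δy|) = gcd(52,23) + gcd(19,5) + gcd(25,31) + gcd(8,11) + gcd(77,62) + gcd(14,0) + gcd(3,8) = 1+1+1+1+1+14+1 = 20.
Pick's theorem gives I = A − B/2 + 1 = 1186 − 20/2 + 1 = 1177.

1177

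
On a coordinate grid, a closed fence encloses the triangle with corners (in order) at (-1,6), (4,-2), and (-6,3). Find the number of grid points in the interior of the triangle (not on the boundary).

Using the shoelace formula, 2A = |[(-1)·(-2) − 4·6] + [4·3 − (-6)·(-2)] + [(-6)·6 − (-1)·3]| = 55, so the area is 27.5.
The number of boundary lattice points is Σ gcd(|Δx|,|Δy|) = gcd(5,8) + gcd(10,5) + gcd(5,3) = 1+5+1 = 7.
Pick's theorem gives I = A − B/2 + 1 = 27.5 − 7/2 + 1 = 25.

25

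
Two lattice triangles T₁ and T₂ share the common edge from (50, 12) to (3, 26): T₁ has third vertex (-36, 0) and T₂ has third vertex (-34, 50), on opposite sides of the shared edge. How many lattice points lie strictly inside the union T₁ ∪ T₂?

1181

The union is the simple quadrilateral with vertices (50, 12), (-36, 0), (3, 26), (-34, 50) in order.
Using the shoelace formula, 2A = |[50·0 − (-36)·12] + [(-36)·26 − 3·0] + [3·50 − (-34)·26] + [(-34)·12 − 50·50]| = 2378, so the area is 1189.
Summing gcd(|Δx|,|Δy|) over the edges gives the boundary count: gcd(86,12) + gcd(39,26) + gcd(37,24) + gcd(84,38) = 2+13+1+2 = 18.
By Pick's theorem I = A − B/2 + 1 = 1189 − 18/2 + 1 = 1181.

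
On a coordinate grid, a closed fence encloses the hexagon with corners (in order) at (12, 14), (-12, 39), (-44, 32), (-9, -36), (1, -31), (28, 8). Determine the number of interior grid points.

By the shoelace formula, twice the signed area is |(12·39 − (-12)·14) + ((-12)·32 − (-44)·39) + ((-44)·(-36) − (-9)·32) + ((-9)·(-31) − 1·(-36)) + (1·8 − 28·(-31)) + (28·14 − 12·8)| = 5327, so the area is 5327/2.
Along each edge there are gcd(|Δx|,|Δy|)+1 lattice points, so counting each shared vertex once the boundary has gcd(24,25) + gcd(32,7) + gcd(35,68) + gcd(10,5) + gcd(27,39) + gcd(16,6) = 1+1+1+5+3+2 = 13.
By Pick's theorem A = I + B/2 − 1, so I = 5327/2 − 13/2 + 1 = 2658.

2658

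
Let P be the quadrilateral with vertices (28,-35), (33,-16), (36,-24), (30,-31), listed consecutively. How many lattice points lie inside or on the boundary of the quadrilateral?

By the shoelace formula, twice the signed area is |(28·(-16) − 33·(-35)) + (33·(-24) − 36·(-16)) + (36·(-31) − 30·(-24)) + (30·(-35) − 28·(-31))| = 87, so the area is 87/2.
Along each edge there are gcd(|Δx|,|Δy|)+1 lattice points, so counting each shared vertex once the boundary has gcd(5,19) + gcd(3,8) + gcd(6,7) + gcd(2,4) = 1+1+1+2 = 5.
Pick's theorem gives I = A − B/2 + 1 = 87/2 − 5/2 + 1 = 42, so the closed region contains I + B = 42 + 5 = 47 lattice points.

47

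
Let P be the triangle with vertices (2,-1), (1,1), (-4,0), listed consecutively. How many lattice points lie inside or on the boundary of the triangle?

By the shoelace formula, twice the signed area is |[2·1 − 1·(-1)] + [1·0 − (-4)·1] + [(-4)·(-1) − 2·0]| = 11, so the area is 11/2.
Summing gcd(|Δx|,|Δy|) over the edges gives the boundary count: gcd(1,2) + gcd(5,1) + gcd(6,1) = 1+1+1 = 3.
Pick's theorem gives I = A − B/2 + 1 = 11/2 − 3/2 + 1 = 5, so the closed region contains I + B = 5 + 3 = 8 lattice points.

8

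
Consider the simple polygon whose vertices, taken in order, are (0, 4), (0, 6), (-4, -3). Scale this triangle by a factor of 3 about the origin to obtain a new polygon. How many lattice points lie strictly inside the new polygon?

Using the shoelace formula, 2A = |(0·6 − 0·4) + (0·(-3) − (-4)·6) + ((-4)·4 − 0·(-3))| = 8, so the area is 4.
Summing gcd(|Δx|,|Δy|) over the edges gives the boundary count: gcd(0,2) + gcd(4,9) + gcd(4,7) = 2+1+1 = 4.
Scaling by 3 multiplies the area by 3² = 9 (so the new area is 36) and multiplies the boundary lattice-point count by 3, giving 12.
By Pick's theorem, the interior count of the dilated polygon is 36 − 12/2 + 1 = 31.

31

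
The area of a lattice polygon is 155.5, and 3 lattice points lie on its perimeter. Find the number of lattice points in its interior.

155

From Pick's theorem, I = A − B/2 + 1 = 155.5 − 3/2 + 1 = 155.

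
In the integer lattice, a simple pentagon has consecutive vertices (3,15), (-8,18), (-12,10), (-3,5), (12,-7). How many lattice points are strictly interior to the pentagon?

The shoelace formula gives twice the area as |[3·18 − (-8)·15] + [(-8)·10 − (-12)·18] + [(-12)·5 − (-3)·10] + [(-3)·(-7) − 12·5] + [12·15 − 3·(-7)]| = 442, so the area is 221.
Along each edge there are gcd(|Δx|,|Δy|)+1 lattice points, so counting each shared vertex once the boundary has gcd(11,3) + gcd(4,8) + gcd(9,5) + gcd(15,12) + gcd(9,22) = 1+4+1+3+1 = 10.
Pick's theorem gives I = A − B/2 + 1 = 221 − 10/2 + 1 = 217.

217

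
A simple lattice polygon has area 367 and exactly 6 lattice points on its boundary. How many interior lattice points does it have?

Pick's theorem A = I + B/2 − 1 rearranges to I = A − B/2 + 1 = 367 − 6/2 + 1 = 365.

365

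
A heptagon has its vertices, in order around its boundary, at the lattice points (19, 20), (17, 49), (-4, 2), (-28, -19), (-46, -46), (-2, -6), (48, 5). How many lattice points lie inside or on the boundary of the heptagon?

1358

By the shoelace formula, twice the signed area is |(19·49 − 17·20) + (17·2 − (-4)·49) + ((-4)·(-19) − (-28)·2) + ((-28)·(-46) − (-46)·(-19)) + ((-46)·(-6) − (-2)·(-46)) + ((-2)·5 − 48·(-6)) + (48·20 − 19·5)| = 2694, so the area is 1347.
Along each edge there are gcd(|Δx|,|Δy|)+1 lattice points, so counting each shared vertex once the boundary has gcd(2,29) + gcd(21,47) + gcd(24,21) + gcd(18,27) + gcd(44,40) + gcd(50,11) + gcd(29,15) = 1+1+3+9+4+1+1 = 20.
Pick's theorem gives I = A − B/2 + 1 = 1347 − 20/2 + 1 = 1338, so the closed region contains I + B = 1338 + 20 = 1358 lattice points.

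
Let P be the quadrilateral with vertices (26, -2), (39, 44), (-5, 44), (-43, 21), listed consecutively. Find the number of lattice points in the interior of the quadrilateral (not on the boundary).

The shoelace formula gives twice the area as |(26·44 − 39·(-2)) + (39·44 − (-5)·44) + ((-5)·21 − (-43)·44) + ((-43)·(-2) − 26·21)| = 4485, so the area is 4485/2.
Summing gcd(|Δx|,|Δy|) over the edges gives the boundary count: gcd(13,46) + gcd(44,0) + gcd(38,23) + gcd(69,23) = 1+44+1+23 = 69.
By Pick's theorem A = I + B/2 − 1, so I = 4485/2 − 69/2 + 1 = 2209.

2209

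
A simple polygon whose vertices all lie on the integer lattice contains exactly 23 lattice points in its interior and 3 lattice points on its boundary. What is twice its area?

47

By Pick's theorem, A = I + B/2 − 1 = 23 + 3/2 − 1 = 47/2.
Hence 2A = 47.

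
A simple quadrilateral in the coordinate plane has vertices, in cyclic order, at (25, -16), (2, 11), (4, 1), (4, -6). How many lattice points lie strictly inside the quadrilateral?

157

Using the shoelace formula, 2A = |(25·11 − 2·(-16)) + (2·1 − 4·11) + (4·(-6) − 4·1) + (4·(-16) − 25·(-6))| = 323, so the area is 161.5.
Summing gcd(|Δx|,|Δy|) over the edges gives the boundary count: gcd(23,27) + gcd(2,10) + gcd(0,7) + gcd(21,10) = 1+2+7+1 = 11.
Pick's theorem gives I = A − B/2 + 1 = 161.5 − 11/2 + 1 = 157.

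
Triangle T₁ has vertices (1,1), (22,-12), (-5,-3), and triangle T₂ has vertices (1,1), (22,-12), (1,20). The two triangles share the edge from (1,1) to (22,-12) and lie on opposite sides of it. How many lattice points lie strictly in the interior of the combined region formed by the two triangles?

The union is the simple quadrilateral with vertices (1,1), (-5,-3), (22,-12), (1,20) in order.
The shoelace formula gives twice the area as |(1·(-3) − (-5)·1) + ((-5)·(-12) − 22·(-3)) + (22·20 − 1·(-12)) + (1·1 − 1·20)| = 561, so the area is 280.5.
Along each edge there are gcd(|Δx|,|Δy|)+1 lattice points, so counting each shared vertex once the boundary has gcd(6,4) + gcd(27,9) + gcd(21,32) + gcd(0,19) = 2+9+1+19 = 31.
By Pick's theorem I = A − B/2 + 1 = 280.5 − 31/2 + 1 = 266.

266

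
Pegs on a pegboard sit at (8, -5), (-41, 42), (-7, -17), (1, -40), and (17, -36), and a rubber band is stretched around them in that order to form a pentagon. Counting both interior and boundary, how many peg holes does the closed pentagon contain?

1138

Using the shoelace formula, 2A = |[8·42 − (-41)·(-5)] + [(-41)·(-17) − (-7)·42] + [(-7)·(-40) − 1·(-17)] + [1·(-36) − 17·(-40)] + [17·(-5) − 8·(-36)]| = 2266, so the area is 1133.
Summing gcd(|Δx|,|Δy|) over the edges gives the boundary count: gcd(49,47) + gcd(34,59) + gcd(8,23) + gcd(16,4) + gcd(9,31) = 1+1+1+4+1 = 8.
Pick's theorem gives I = A − B/2 + 1 = 1133 − 8/2 + 1 = 1130, so the closed region contains I + B = 1130 + 8 = 1138 lattice points.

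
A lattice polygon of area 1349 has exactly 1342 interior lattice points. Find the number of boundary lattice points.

16

Pick's theorem gives A = I + B/2 − 1, so B = 2(A − I + 1) = 2(1349 − 1342 + 1) = 16.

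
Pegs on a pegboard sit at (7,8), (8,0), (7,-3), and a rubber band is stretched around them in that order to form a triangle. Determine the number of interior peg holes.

0

Using the shoelace formula, 2A = |(7·0 − 8·8) + (8·(-3) − 7·0) + (7·8 − 7·(-3))| = 11, so the area is 5.5.
Summing gcd(|Δx|,|Δy|) over the edges gives the boundary count: gcd(1,8) + gcd(1,3) + gcd(0,11) = 1+1+11 = 13.
By Pick's theorem A = I + B/2 − 1, so I = 5.5 − 13/2 + 1 = 0.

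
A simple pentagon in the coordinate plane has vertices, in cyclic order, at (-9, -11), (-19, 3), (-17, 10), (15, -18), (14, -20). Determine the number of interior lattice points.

Using the shoelace formula, 2A = |[(-9)·3 − (-19)·(-11)] + [(-19)·10 − (-17)·3] + [(-17)·(-18) − 15·10] + [15·(-20) − 14·(-18)] + [14·(-11) − (-9)·(-20)]| = 601, so the area is 601/2.
The number of boundary lattice points is Σ gcd(|Δx|,|Δy|) = gcd(10,14) + gcd(2,7) + gcd(32,28) + gcd(1,2) + gcd(23,9) = 2+1+4+1+1 = 9.
Pick's theorem gives I = A − B/2 + 1 = 601/2 − 9/2 + 1 = 297.

297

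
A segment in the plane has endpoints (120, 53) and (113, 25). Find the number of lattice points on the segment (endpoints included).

The number of lattice points on a segment between lattice points is gcd(|Δx|,|Δy|) + 1 = gcd(7,28) + 1 = 7 + 1 = 8.

8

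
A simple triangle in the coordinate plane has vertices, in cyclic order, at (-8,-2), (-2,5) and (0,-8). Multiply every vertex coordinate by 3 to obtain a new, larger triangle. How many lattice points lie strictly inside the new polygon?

409

The shoelace formula gives twice the area as |[(-8)·5 − (-2)·(-2)] + [(-2)·(-8) − 0·5] + [0·(-2) − (-8)·(-8)]| = 92, so the area is 46.
The number of boundary lattice points is Σ gcd(|Δx|,|Δy|) = gcd(6,7) + gcd(2,13) + gcd(8,6) = 1+1+2 = 4.
Scaling by 3 multiplies the area by 3² = 9 (so the new area is 414) and multiplies the boundary lattice-point count by 3, giving 12.
By Pick's theorem, the interior count of the dilated polygon is 414 − 12/2 + 1 = 409.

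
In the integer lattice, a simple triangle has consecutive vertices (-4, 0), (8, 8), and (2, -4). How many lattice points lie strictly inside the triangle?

Using the shoelace formula, 2A = |[(-4)·8 − 8·0] + [8·(-4) − 2·8] + [2·0 − (-4)·(-4)]| = 96, so the area is 48.
The number of boundary lattice points is Σ gcd(|Δx|,|Δy|) = gcd(12,8) + gcd(6,12) + gcd(6,4) = 4+6+2 = 12.
By Pick's theorem A = I + B/2 − 1, so I = 48 − 12/2 + 1 = 43.

43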